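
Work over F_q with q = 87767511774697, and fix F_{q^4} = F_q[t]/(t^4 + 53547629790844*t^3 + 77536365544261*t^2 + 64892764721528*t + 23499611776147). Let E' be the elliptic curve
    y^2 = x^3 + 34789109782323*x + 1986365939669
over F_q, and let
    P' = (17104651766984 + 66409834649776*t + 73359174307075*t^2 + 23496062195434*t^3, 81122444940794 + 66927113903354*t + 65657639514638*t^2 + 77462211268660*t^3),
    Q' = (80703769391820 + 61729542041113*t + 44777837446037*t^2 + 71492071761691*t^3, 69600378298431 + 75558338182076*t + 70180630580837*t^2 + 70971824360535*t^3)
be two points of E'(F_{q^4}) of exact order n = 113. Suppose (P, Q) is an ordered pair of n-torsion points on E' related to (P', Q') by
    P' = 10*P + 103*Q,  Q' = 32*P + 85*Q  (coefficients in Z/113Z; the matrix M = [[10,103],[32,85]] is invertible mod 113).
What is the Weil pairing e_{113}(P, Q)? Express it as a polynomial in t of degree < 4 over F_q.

72034044436110 + 69081006218069*t + 57255436294376*t^2 + 69752921424051*t^3

Under M = [[10,103],[32,85]] in GL_2(Z/113), e_{113}(P',Q') = e_{113}(P,Q)^(10*85-103*32 mod 113).
So e_{113}(P,Q) = e_{113}(P',Q')^{65}, since 40*65 = 1 mod 113.
Build f_{113,P'} and f_{113,Q'} via the 7-bit ladder of 113=1110001_2; evaluate at shifted divisors; quotient in F_{87767511774697^4}.
f_P(D_Q)/f_Q(D_P) = 56071775556470 + 42783140139879*t + 36117761246750*t^2 + 31318074635337*t^3.
(56071775556470 + 42783140139879*t + 36117761246750*t^2 + 31318074635337*t^3)^{65} mod (87767511774697,f) = 72034044436110 + 69081006218069*t + 57255436294376*t^2 + 69752921424051*t^3.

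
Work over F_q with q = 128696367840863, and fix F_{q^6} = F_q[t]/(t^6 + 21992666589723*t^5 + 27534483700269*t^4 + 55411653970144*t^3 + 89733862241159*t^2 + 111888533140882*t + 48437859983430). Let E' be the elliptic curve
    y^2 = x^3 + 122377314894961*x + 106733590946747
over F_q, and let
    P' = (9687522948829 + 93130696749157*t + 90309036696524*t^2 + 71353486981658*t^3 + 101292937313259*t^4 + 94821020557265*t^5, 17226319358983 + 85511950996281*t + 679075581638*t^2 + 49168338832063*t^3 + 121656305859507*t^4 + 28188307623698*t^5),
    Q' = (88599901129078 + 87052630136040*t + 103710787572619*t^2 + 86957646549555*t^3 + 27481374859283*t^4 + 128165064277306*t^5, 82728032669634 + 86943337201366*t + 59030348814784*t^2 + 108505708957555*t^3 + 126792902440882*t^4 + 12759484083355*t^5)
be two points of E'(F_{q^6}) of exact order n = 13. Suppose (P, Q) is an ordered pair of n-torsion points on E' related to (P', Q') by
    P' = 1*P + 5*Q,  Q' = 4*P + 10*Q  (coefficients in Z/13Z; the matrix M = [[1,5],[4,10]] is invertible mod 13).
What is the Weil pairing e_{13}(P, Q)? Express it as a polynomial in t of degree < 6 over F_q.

124605329390860 + 75692018183514*t + 6711978890648*t^2 + 10405896581543*t^3 + 117032243740296*t^4 + 58903139908022*t^5

Alternating bilinearity on E[13] (values in mu_{13} in F_{128696367840863^6}) gives e(P',Q') = e(P,Q)^det(M).
1*10 - 5*4 = -10; reduced mod 13: det = 3, inverse 9.
Miller loop for e_{13} over F_{128696367840863^6}: bits of 13 = 1101; 3 double steps + 2 add steps, l/v at each.
f_P(D_Q)/f_Q(D_P) = 104333040610243 + 123862166249991*t + 105027560572326*t^2 + 109911562951749*t^3 + 52221110566872*t^4 + 10254341376334*t^5.
Finally e_{13}(P,Q) = 124605329390860 + 75692018183514*t + 6711978890648*t^2 + 10405896581543*t^3 + 117032243740296*t^4 + 58903139908022*t^5.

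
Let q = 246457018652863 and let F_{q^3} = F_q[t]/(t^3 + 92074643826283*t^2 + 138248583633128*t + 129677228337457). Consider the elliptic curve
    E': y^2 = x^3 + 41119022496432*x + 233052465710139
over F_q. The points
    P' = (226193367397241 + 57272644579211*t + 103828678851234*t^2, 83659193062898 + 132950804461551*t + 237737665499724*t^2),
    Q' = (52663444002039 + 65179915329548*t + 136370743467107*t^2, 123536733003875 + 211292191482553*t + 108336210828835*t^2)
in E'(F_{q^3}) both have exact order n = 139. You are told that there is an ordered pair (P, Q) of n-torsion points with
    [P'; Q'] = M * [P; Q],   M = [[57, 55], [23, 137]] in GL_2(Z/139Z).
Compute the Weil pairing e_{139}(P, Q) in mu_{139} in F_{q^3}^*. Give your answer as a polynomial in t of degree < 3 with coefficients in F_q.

e_{139} is bilinear + alternating on E[139], so e_{139}(57*P + 55*Q, 23*P + 137*Q) = e_{139}(P,Q)^(57*137-55*23).
57*137 - 55*23 = 6544; reduced mod 139: det = 11, inverse 38.
Miller loop for e_{139} over F_{246457018652863^3}: bits of 139 = 10001011; 7 double steps + 3 add steps, l/v at each.
Miller gives e_{139}(P',Q') = 180014764702594 + 41894218591340*t + 87471028236718*t^2 in F_{246457018652863^3}.
e_{139}(P,Q) = (180014764702594 + 41894218591340*t + 87471028236718*t^2)^{38} = 155204354076267 + 147799163804462*t + 55169164113382*t^2.

155204354076267 + 147799163804462*t + 55169164113382*t^2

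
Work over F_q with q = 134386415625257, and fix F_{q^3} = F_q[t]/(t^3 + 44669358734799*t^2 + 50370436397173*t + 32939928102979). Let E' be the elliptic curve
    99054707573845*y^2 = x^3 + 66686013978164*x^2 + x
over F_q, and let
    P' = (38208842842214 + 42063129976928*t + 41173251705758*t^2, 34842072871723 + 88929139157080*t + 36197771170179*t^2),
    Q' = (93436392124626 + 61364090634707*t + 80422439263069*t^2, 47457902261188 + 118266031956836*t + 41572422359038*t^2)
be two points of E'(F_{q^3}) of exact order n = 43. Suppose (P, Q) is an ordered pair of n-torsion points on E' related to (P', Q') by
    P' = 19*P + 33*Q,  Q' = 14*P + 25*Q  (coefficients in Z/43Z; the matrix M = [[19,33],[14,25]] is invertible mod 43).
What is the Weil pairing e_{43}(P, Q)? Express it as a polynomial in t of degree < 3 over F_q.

Alternating bilinearity on E[43] (values in mu_{43} in F_{134386415625257^3}) gives e(P',Q') = e(P,Q)^det(M).
Hence e(P,Q) = e(P',Q')^{10} where 10 = 13^{-1} mod 43.
Set x_W=48330537226021*u+94421022023752, y_W=48330537226021*v; then E': y_W^2=x_W^3+24731854241506*x_W+89721473042579.
Double-and-add over 101011: 6-1 doublings, 4-1 additions; each step l_{T,T}/v_{2T} or l_{T,P'}/v at Q'+S for random S.
So e_{43}(P',Q') = 58249286877921 + 50580848860699*t + 32508924213971*t^2.
e_{43}(P,Q) = (58249286877921 + 50580848860699*t + 32508924213971*t^2)^{10} = 42845431531794 + 109001552459846*t + 96156308303000*t^2.

42845431531794 + 109001552459846*t + 96156308303000*t^2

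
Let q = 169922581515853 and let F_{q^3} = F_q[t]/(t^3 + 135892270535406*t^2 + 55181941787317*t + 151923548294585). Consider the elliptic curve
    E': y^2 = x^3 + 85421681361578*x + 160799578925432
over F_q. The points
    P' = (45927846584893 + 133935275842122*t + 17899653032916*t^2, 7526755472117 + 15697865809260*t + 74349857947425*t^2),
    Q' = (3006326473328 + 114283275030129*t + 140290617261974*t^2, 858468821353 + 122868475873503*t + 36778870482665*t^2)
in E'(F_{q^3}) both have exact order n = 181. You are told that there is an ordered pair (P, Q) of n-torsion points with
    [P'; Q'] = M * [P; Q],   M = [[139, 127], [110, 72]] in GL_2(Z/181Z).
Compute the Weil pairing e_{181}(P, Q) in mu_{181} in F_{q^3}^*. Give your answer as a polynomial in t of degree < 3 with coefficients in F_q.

98422758523150 + 114898121367556*t + 53223807706614*t^2

e_{181} is bilinear + alternating on E[181], so e_{181}(139*P + 127*Q, 110*P + 72*Q) = e_{181}(P,Q)^(139*72-127*110).
Inverting 20 mod 181: 172. Thus e_{181}(P,Q) = e(P',Q')^{172}.
8-bit Miller (10110101) on E'/F_{169922581515853} with a'=85421681361578, b'=160799578925432: accumulate tangent/chord ratios at Q'+S and P'+S'.
So e_{181}(P',Q') = 136149418664548 + 26212777343744*t + 109438887163836*t^2.
(136149418664548 + 26212777343744*t + 109438887163836*t^2)^{172} mod (169922581515853,f) = 98422758523150 + 114898121367556*t + 53223807706614*t^2.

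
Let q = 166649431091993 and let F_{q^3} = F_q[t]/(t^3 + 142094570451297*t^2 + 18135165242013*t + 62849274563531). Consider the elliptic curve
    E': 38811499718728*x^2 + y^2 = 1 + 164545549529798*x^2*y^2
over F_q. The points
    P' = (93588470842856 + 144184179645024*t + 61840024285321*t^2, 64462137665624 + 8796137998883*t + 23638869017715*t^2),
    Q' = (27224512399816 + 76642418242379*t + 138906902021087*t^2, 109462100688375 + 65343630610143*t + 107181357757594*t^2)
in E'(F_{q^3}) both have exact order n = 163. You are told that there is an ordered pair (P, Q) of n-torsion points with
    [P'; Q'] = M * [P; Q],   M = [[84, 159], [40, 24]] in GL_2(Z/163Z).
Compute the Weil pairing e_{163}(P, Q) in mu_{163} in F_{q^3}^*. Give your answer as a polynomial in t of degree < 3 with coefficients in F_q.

The 163-Weil pairing on E[163] over F_{166649431091993} is alternating-bilinear: e_{163}(P',Q') = e_{163}(P,Q)^det(M).
det M = 84*24 - 159*40 = -4344 = 57 (mod 163); 57^{-1} = 143 (mod 163).
Edwards->Montgomery: u=(1+y)/(1-y), v=u/x -> 160370467499911v^2=u^3+87143507883327u^2+u; then x_W=51891203093229u+33892841541421: y^2=x^3+45742988542738*x+118339836162382.
Build f_{163,P'} and f_{163,Q'} via the 8-bit ladder of 163=10100011_2; evaluate at shifted divisors; quotient in F_{166649431091993^3}.
f_P(D_Q)/f_Q(D_P) = 148135643329354 + 88704345043848*t + 63495765739487*t^2.
(148135643329354 + 88704345043848*t + 63495765739487*t^2)^{143} mod (166649431091993,f) = 39026475257152 + 74458833528224*t + 123906194522849*t^2.

39026475257152 + 74458833528224*t + 123906194522849*t^2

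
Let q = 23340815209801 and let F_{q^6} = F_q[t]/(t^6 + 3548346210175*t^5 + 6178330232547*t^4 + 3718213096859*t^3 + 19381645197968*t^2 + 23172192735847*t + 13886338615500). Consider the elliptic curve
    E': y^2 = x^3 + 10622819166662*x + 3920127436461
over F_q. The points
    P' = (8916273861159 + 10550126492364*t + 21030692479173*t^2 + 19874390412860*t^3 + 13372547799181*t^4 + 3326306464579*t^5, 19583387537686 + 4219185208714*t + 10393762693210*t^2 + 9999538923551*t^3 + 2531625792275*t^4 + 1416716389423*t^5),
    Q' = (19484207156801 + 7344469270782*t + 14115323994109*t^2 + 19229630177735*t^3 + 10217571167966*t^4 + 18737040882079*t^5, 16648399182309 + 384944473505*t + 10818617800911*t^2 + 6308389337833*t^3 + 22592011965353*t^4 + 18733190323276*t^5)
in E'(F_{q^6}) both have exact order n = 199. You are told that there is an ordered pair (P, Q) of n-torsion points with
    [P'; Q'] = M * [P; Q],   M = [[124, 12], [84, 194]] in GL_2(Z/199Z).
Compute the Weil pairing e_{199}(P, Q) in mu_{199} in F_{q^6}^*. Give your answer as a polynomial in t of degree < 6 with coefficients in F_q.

Under M = [[124,12],[84,194]] in GL_2(Z/199), e_{199}(P',Q') = e_{199}(P,Q)^(124*194-12*84 mod 199).
det(M) mod 199 = 163; its inverse in (Z/199)^* is 105 (check: 163*105 mod 199 = 1).
Build f_{199,P'} and f_{199,Q'} via the 8-bit ladder of 199=11000111_2; evaluate at shifted divisors; quotient in F_{23340815209801^6}.
f_P(D_Q)/f_Q(D_P) = 11498774214971 + 1385569956851*t + 9359019255768*t^2 + 22726275329681*t^3 + 22487204868472*t^4 + 21555297898558*t^5.
Hence e(P,Q) = 9752821177076 + 18449068934740*t + 23049396237810*t^2 + 18174134832023*t^3 + 17119092822910*t^4 + 3012952616269*t^5 in F_{23340815209801^6}^*.

9752821177076 + 18449068934740*t + 23049396237810*t^2 + 18174134832023*t^3 + 17119092822910*t^4 + 3012952616269*t^5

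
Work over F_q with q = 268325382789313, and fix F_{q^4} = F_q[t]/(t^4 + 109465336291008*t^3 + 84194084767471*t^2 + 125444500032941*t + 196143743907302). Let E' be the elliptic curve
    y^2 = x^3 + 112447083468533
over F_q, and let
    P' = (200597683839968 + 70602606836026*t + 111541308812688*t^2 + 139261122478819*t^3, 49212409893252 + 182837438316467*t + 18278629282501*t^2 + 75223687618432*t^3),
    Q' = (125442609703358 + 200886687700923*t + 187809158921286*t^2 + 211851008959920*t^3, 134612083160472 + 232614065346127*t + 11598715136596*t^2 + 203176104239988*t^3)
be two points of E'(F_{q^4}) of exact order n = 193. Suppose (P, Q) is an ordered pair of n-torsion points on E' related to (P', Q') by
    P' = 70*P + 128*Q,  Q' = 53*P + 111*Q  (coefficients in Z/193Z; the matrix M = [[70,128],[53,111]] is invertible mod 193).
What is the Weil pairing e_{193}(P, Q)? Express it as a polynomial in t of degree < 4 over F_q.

e_{193} is bilinear + alternating on E[193], so e_{193}(70*P + 128*Q, 53*P + 111*Q) = e_{193}(P,Q)^(70*111-128*53).
det M = 70*111 - 128*53 = 986 = 21 (mod 193); 21^{-1} = 46 (mod 193).
8-bit Miller (11000001) on E'/F_{268325382789313} with a'=0, b'=112447083468533: accumulate tangent/chord ratios at Q'+S and P'+S'.
Miller gives e_{193}(P',Q') = 74826543920572 + 24936293790688*t + 181024412883631*t^2 + 197549731262190*t^3 in F_{268325382789313^4}.
e_{193}(P,Q) = (74826543920572 + 24936293790688*t + 181024412883631*t^2 + 197549731262190*t^3)^{46} = 73659650773022 + 78635481245243*t + 256431798362347*t^2 + 13257687793492*t^3.

73659650773022 + 78635481245243*t + 256431798362347*t^2 + 13257687793492*t^3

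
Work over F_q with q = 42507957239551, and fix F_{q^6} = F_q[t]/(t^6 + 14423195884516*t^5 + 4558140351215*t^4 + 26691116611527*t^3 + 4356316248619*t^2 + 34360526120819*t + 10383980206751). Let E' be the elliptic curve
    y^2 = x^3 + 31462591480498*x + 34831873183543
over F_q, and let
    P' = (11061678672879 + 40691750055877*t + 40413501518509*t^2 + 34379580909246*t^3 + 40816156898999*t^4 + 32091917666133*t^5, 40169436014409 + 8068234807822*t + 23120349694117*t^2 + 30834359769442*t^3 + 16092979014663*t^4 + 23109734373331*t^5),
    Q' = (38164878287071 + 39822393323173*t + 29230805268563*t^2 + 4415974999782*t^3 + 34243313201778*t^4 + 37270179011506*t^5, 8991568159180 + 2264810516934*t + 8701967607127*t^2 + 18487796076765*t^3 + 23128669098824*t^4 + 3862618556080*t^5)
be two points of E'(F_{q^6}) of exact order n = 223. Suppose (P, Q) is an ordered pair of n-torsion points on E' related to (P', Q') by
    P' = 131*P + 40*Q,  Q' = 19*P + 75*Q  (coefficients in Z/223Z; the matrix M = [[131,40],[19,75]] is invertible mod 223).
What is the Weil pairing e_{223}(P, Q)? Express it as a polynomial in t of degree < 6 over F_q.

Under M = [[131,40],[19,75]] in GL_2(Z/223), e_{223}(P',Q') = e_{223}(P,Q)^(131*75-40*19 mod 223).
Inverting 145 mod 223: 20. Thus e_{223}(P,Q) = e(P',Q')^{20}.
Miller loop for e_{223} over F_{42507957239551^6}: bits of 223 = 11011111; 7 double steps + 6 add steps, l/v at each.
e_{223}(P',Q') = 28708493121247 + 13208822651906*t + 4457638069243*t^2 + 35283051651663*t^3 + 39303850588398*t^4 + 21998116190999*t^5.
(28708493121247 + 13208822651906*t + 4457638069243*t^2 + 35283051651663*t^3 + 39303850588398*t^4 + 21998116190999*t^5)^{20} mod (42507957239551,f) = 7328149728957 + 27403935696561*t + 14305995840522*t^2 + 19189317547110*t^3 + 27900983124414*t^4 + 39373279929094*t^5.

7328149728957 + 27403935696561*t + 14305995840522*t^2 + 19189317547110*t^3 + 27900983124414*t^4 + 39373279929094*t^5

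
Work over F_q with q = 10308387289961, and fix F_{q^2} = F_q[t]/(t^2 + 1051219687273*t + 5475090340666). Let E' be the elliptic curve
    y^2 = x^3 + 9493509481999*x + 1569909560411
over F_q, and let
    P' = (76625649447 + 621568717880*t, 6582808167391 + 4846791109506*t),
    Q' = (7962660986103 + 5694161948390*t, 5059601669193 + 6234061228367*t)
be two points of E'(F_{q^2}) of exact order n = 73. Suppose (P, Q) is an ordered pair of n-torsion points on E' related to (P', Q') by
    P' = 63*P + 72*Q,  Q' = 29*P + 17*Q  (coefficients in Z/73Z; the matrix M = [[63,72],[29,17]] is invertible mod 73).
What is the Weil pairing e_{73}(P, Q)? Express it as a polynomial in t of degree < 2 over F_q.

6028566406756 + 6948753303409*t

e_{73}(aP+bQ,cP+dQ) = e_{73}(P,Q)^(ad-bc); with (a,b,c,d)=(63,72,29,17) this gives the det-73 law.
Hence e(P,Q) = e(P',Q')^{44} where 44 = 5^{-1} mod 73.
Build f_{73,P'} and f_{73,Q'} via the 7-bit ladder of 73=1001001_2; evaluate at shifted divisors; quotient in F_{10308387289961^2}.
e_{73}(P',Q') = 2187534243274 + 9380674420201*t.
Finally e_{73}(P,Q) = 6028566406756 + 6948753303409*t.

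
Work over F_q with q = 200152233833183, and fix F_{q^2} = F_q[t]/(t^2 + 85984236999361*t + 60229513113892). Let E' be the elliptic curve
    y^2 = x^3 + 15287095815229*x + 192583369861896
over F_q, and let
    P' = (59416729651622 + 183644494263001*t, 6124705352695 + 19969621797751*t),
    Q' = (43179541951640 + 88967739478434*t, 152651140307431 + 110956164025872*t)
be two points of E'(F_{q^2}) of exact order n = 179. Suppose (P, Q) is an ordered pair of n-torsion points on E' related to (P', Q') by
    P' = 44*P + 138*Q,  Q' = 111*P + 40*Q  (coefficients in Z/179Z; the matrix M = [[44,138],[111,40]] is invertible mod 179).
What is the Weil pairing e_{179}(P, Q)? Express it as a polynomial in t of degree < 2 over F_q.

Alternating bilinearity on E[179] (values in mu_{179} in F_{200152233833183^2}) gives e(P',Q') = e(P,Q)^det(M).
Inverting 46 mod 179: 144. Thus e_{179}(P,Q) = e(P',Q')^{144}.
Double-and-add over 10110011: 8-1 doublings, 5-1 additions; each step l_{T,T}/v_{2T} or l_{T,P'}/v at Q'+S for random S.
f_P(D_Q)/f_Q(D_P) = 38396317983771 + 181453764540965*t.
Finally e_{179}(P,Q) = 31200328512326 + 104559819588034*t.

31200328512326 + 104559819588034*t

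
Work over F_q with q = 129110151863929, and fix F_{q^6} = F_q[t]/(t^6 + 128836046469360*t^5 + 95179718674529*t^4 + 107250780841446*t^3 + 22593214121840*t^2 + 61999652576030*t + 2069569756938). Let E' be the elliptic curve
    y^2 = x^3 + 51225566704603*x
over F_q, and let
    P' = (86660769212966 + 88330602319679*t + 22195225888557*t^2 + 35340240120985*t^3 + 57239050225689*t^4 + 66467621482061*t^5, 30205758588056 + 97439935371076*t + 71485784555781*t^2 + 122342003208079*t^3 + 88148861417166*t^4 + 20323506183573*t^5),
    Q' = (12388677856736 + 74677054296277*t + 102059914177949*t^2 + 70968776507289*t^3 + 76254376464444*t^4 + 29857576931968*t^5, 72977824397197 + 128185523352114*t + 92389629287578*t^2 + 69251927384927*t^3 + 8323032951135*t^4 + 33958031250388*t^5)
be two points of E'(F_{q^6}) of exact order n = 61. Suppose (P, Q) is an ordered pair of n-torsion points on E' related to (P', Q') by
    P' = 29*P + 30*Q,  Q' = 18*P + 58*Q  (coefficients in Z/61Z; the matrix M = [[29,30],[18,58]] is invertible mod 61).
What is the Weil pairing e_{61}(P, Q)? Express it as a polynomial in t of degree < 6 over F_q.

e_{61} is bilinear + alternating on E[61], so e_{61}(29*P + 30*Q, 18*P + 58*Q) = e_{61}(P,Q)^(29*58-30*18).
29*58 - 30*18 = 1142; reduced mod 61: det = 44, inverse 43.
Miller loop for e_{61} over F_{129110151863929^6}: bits of 61 = 111101; 5 double steps + 4 add steps, l/v at each.
So e_{61}(P',Q') = 80144297734866 + 38559197878159*t + 21041253697349*t^2 + 107031648277996*t^3 + 26744124210766*t^4 + 69386713287230*t^5.
Hence e(P,Q) = 127022680391788 + 108408254393145*t + 78428416299317*t^2 + 58877732163949*t^3 + 94175676331297*t^4 + 49866484047218*t^5 in F_{129110151863929^6}^*.

127022680391788 + 108408254393145*t + 78428416299317*t^2 + 58877732163949*t^3 + 94175676331297*t^4 + 49866484047218*t^5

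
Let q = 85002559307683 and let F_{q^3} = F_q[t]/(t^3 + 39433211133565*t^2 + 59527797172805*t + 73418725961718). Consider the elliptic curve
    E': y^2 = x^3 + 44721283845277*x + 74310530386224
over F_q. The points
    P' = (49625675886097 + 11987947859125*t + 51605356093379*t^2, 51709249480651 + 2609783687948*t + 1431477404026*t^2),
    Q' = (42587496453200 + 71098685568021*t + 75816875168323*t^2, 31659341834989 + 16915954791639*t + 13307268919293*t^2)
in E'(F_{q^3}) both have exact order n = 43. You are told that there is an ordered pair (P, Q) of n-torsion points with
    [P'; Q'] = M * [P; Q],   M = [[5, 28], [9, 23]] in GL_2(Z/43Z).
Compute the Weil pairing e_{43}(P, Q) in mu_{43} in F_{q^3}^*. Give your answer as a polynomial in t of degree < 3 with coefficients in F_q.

Since e_{43}(P,P)=e_{43}(Q,Q)=1 and e_{43}(Q,P)=e_{43}(P,Q)^{-1}, expanding e_{43}(5*P + 28*Q,9*P + 23*Q) leaves e(P,Q)^det(M).
Inverting 35 mod 43: 16. Thus e_{43}(P,Q) = e(P',Q')^{16}.
Double-and-add over 101011: 6-1 doublings, 4-1 additions; each step l_{T,T}/v_{2T} or l_{T,P'}/v at Q'+S for random S.
So e_{43}(P',Q') = 13373796614918 + 64158215653030*t + 58384332848712*t^2.
Raise to 16: e(P,Q) = 23865032572222 + 64237572857296*t + 28422796832279*t^2 in mu_{43}.

23865032572222 + 64237572857296*t + 28422796832279*t^2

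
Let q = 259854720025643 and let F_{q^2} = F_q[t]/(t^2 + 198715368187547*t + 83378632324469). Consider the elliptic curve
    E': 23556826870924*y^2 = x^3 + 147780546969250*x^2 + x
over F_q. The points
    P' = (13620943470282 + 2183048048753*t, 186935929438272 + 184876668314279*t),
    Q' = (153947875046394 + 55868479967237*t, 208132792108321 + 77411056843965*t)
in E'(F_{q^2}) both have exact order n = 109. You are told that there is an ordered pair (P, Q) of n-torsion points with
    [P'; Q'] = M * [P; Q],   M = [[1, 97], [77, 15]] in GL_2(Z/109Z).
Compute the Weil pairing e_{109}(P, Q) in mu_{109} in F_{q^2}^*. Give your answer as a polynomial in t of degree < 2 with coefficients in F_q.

e_{109}(aP+bQ,cP+dQ) = e_{109}(P,Q)^(ad-bc); with (a,b,c,d)=(1,97,77,15) this gives the det-109 law.
det(M) mod 109 = 67; its inverse in (Z/109)^* is 96 (check: 67*96 mod 109 = 1).
(x,y)|->(49064988484457x+42905757963752,49064988484457y) sends E' to y^2=x^3+94197064228158*x+246765985942573.
Build f_{109,P'} and f_{109,Q'} via the 7-bit ladder of 109=1101101_2; evaluate at shifted divisors; quotient in F_{259854720025643^2}.
e_{109}(P',Q') = 99148716874730 + 57863786611466*t.
e_{109}(P,Q) = (99148716874730 + 57863786611466*t)^{96} = 159322195405248 + 79971650553344*t.

159322195405248 + 79971650553344*t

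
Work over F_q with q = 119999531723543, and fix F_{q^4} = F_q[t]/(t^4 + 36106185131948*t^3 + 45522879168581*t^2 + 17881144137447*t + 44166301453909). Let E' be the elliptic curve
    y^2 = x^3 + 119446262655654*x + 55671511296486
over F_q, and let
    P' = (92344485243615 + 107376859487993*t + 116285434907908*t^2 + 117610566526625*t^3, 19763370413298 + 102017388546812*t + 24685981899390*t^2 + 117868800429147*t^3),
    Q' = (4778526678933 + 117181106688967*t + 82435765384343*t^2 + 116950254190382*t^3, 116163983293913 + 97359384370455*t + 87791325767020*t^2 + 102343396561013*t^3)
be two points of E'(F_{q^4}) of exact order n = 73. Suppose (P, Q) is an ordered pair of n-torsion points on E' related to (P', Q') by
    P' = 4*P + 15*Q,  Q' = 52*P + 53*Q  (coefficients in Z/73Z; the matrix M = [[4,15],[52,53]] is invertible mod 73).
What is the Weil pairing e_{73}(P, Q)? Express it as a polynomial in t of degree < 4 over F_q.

101012380276754 + 100466561907143*t + 72073177980710*t^2 + 34554738354177*t^3

Under M = [[4,15],[52,53]] in GL_2(Z/73), e_{73}(P',Q') = e_{73}(P,Q)^(4*53-15*52 mod 73).
det M = 4*53 - 15*52 = -568 = 16 (mod 73); 16^{-1} = 32 (mod 73).
Build f_{73,P'} and f_{73,Q'} via the 7-bit ladder of 73=1001001_2; evaluate at shifted divisors; quotient in F_{119999531723543^4}.
The quotient is 8399039597005 + 46913637384637*t + 55705385253236*t^2 + 26036071303782*t^3.
(8399039597005 + 46913637384637*t + 55705385253236*t^2 + 26036071303782*t^3)^{32} mod (119999531723543,f) = 101012380276754 + 100466561907143*t + 72073177980710*t^2 + 34554738354177*t^3.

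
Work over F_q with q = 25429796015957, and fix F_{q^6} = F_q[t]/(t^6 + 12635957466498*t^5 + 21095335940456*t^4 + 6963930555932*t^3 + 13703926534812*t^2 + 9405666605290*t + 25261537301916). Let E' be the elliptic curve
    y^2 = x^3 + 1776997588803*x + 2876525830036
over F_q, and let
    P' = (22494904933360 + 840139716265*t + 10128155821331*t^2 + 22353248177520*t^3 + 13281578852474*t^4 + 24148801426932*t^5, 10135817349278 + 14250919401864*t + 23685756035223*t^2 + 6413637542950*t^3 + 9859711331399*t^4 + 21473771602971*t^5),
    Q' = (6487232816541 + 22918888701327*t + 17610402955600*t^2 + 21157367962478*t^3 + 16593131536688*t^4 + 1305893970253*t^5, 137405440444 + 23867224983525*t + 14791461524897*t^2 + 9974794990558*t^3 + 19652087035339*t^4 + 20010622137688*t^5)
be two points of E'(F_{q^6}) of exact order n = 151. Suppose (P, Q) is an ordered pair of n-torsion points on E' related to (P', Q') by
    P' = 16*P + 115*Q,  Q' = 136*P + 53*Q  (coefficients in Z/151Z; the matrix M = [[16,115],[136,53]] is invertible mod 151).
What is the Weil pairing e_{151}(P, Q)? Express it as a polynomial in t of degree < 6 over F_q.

20434396545572 + 18723068253714*t + 10407739177752*t^2 + 6301211458619*t^3 + 19542298697666*t^4 + 16262606095229*t^5

Alternating bilinearity on E[151] (values in mu_{151} in F_{25429796015957^6}) gives e(P',Q') = e(P,Q)^det(M).
16*53 - 115*136 = -14792; reduced mod 151: det = 6, inverse 126.
Miller loop for e_{151} over F_{25429796015957^6}: bits of 151 = 10010111; 7 double steps + 4 add steps, l/v at each.
Miller gives e_{151}(P',Q') = 126185621595 + 22261217056115*t + 7189575231393*t^2 + 17700123136209*t^3 + 3915771280904*t^4 + 14560892467568*t^5 in F_{25429796015957^6}.
(126185621595 + 22261217056115*t + 7189575231393*t^2 + 17700123136209*t^3 + 3915771280904*t^4 + 14560892467568*t^5)^{126} mod (25429796015957,f) = 20434396545572 + 18723068253714*t + 10407739177752*t^2 + 6301211458619*t^3 + 19542298697666*t^4 + 16262606095229*t^5.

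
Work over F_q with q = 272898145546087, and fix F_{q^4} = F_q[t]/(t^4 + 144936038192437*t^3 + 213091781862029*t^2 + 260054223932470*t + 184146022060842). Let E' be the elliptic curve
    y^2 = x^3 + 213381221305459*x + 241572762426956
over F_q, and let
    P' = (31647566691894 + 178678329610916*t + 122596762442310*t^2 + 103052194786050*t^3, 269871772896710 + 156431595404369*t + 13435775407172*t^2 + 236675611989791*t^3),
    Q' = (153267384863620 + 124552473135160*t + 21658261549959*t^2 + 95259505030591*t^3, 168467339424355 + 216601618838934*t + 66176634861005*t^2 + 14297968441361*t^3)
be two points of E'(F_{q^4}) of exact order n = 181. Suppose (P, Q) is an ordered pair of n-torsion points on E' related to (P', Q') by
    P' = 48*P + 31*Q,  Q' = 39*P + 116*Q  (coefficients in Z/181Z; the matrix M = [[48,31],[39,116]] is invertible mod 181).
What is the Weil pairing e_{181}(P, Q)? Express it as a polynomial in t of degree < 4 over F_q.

28158114513654 + 213281589937887*t + 231834871461764*t^2 + 62991509991949*t^3

Since e_{181}(P,P)=e_{181}(Q,Q)=1 and e_{181}(Q,P)=e_{181}(P,Q)^{-1}, expanding e_{181}(48*P + 31*Q,39*P + 116*Q) leaves e(P,Q)^det(M).
det(M) mod 181 = 15; its inverse in (Z/181)^* is 169 (check: 15*169 mod 181 = 1).
Build f_{181,P'} and f_{181,Q'} via the 8-bit ladder of 181=10110101_2; evaluate at shifted divisors; quotient in F_{272898145546087^4}.
f_P(D_Q)/f_Q(D_P) = 154898061621306 + 36465312707862*t + 207345130494385*t^2 + 50535209729692*t^3.
e_{181}(P,Q) = (154898061621306 + 36465312707862*t + 207345130494385*t^2 + 50535209729692*t^3)^{169} = 28158114513654 + 213281589937887*t + 231834871461764*t^2 + 62991509991949*t^3.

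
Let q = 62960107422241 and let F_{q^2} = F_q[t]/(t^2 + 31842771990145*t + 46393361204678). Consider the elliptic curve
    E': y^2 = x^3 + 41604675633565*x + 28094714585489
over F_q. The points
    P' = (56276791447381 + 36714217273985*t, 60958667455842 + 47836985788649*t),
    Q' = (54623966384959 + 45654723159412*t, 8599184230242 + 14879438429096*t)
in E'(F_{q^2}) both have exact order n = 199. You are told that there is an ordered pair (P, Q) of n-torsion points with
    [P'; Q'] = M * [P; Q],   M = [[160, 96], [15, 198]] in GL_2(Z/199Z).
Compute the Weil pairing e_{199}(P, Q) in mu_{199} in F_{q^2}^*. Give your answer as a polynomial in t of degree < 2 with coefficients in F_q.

46865308618964 + 21669720809549*t

Under M = [[160,96],[15,198]] in GL_2(Z/199), e_{199}(P',Q') = e_{199}(P,Q)^(160*198-96*15 mod 199).
Hence e(P,Q) = e(P',Q')^{174} where 174 = 191^{-1} mod 199.
Miller loop for e_{199} over F_{62960107422241^2}: bits of 199 = 11000111; 7 double steps + 4 add steps, l/v at each.
e_{199}(P',Q') = 25690120643078 + 50733852333639*t.
Finally e_{199}(P,Q) = 46865308618964 + 21669720809549*t.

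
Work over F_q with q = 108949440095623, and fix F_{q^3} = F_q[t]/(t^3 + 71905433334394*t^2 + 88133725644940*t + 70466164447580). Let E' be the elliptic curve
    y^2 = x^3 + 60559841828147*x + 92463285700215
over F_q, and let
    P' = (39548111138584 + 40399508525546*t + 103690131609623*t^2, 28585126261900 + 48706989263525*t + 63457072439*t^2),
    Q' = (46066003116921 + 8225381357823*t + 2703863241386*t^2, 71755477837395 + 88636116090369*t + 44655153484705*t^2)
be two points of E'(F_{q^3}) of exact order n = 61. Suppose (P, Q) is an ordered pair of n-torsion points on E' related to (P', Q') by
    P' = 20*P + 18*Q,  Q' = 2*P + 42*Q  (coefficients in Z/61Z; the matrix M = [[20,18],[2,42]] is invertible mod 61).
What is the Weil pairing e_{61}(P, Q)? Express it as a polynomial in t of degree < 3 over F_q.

The 61-Weil pairing on E[61] over F_{108949440095623} is alternating-bilinear: e_{61}(P',Q') = e_{61}(P,Q)^det(M).
det(M) mod 61 = 11; its inverse in (Z/61)^* is 50 (check: 11*50 mod 61 = 1).
Miller loop for e_{61} over F_{108949440095623^3}: bits of 61 = 111101; 5 double steps + 4 add steps, l/v at each.
Miller gives e_{61}(P',Q') = 35762874789226 + 1701479041188*t + 8953158442618*t^2 in F_{108949440095623^3}.
(35762874789226 + 1701479041188*t + 8953158442618*t^2)^{50} mod (108949440095623,f) = 83453700522356 + 18351058386628*t + 45204287380985*t^2.

83453700522356 + 18351058386628*t + 45204287380985*t^2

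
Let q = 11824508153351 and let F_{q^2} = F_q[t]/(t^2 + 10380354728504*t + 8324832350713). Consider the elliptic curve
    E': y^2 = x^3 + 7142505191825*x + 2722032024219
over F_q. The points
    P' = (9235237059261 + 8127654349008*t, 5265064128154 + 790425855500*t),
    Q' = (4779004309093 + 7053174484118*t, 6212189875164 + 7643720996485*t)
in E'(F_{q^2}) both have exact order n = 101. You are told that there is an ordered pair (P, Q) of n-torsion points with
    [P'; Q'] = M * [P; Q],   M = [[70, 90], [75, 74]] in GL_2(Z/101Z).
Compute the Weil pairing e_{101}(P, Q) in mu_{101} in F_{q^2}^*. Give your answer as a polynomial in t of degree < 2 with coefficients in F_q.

9516331660565 + 3820026579547*t

e_{101} is bilinear + alternating on E[101], so e_{101}(70*P + 90*Q, 75*P + 74*Q) = e_{101}(P,Q)^(70*74-90*75).
Hence e(P,Q) = e(P',Q')^{11} where 11 = 46^{-1} mod 101.
Build f_{101,P'} and f_{101,Q'} via the 7-bit ladder of 101=1100101_2; evaluate at shifted divisors; quotient in F_{11824508153351^2}.
Result: e(P',Q') = 10112775316413 + 8588561985888*t.
Raise to 11: e(P,Q) = 9516331660565 + 3820026579547*t in mu_{101}.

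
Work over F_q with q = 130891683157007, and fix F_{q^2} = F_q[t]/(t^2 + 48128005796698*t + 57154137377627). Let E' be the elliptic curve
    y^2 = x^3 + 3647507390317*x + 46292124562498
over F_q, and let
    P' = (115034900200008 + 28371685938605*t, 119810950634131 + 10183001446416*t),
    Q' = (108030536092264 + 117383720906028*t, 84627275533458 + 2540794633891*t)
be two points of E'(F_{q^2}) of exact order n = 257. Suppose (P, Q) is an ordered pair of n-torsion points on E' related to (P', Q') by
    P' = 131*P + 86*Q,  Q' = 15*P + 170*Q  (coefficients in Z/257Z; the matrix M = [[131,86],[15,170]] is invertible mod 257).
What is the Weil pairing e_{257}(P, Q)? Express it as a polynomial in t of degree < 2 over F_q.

50954060753305 + 51803738741094*t

Under M = [[131,86],[15,170]] in GL_2(Z/257), e_{257}(P',Q') = e_{257}(P,Q)^(131*170-86*15 mod 257).
Inverting 163 mod 257: 41. Thus e_{257}(P,Q) = e(P',Q')^{41}.
Miller loop for e_{257} over F_{130891683157007^2}: bits of 257 = 100000001; 8 double steps + 1 add steps, l/v at each.
The quotient is 61192449816336 + 18101129697424*t.
(61192449816336 + 18101129697424*t)^{41} mod (130891683157007,f) = 50954060753305 + 51803738741094*t.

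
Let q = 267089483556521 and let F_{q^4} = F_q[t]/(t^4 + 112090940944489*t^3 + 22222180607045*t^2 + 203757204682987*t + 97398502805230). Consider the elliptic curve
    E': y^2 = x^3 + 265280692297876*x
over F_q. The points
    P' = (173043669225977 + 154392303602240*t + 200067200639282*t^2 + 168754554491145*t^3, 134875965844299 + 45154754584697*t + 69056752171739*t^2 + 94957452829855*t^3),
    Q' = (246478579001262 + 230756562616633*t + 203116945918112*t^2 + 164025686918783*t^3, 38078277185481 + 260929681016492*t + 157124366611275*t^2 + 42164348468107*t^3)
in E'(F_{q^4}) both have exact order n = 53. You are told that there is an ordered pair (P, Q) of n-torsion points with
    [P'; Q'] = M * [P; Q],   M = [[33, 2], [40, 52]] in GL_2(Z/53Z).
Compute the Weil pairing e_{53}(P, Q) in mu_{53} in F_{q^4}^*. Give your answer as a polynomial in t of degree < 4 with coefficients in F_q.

Since e_{53}(P,P)=e_{53}(Q,Q)=1 and e_{53}(Q,P)=e_{53}(P,Q)^{-1}, expanding e_{53}(33*P + 2*Q,40*P + 52*Q) leaves e(P,Q)^det(M).
Inverting 46 mod 53: 15. Thus e_{53}(P,Q) = e(P',Q')^{15}.
Run Miller on y^2=x^3+265280692297876*x over F_{267089483556521}: ladder 110101 (6 bits); e = f_P(D_Q)/f_Q(D_P).
Miller gives e_{53}(P',Q') = 151855236136368 + 55567233498254*t + 217338366429708*t^2 + 12426724861606*t^3 in F_{267089483556521^4}.
(151855236136368 + 55567233498254*t + 217338366429708*t^2 + 12426724861606*t^3)^{15} mod (267089483556521,f) = 68117732032557 + 49028134390787*t + 197012394751229*t^2 + 179428683814194*t^3.

68117732032557 + 49028134390787*t + 197012394751229*t^2 + 179428683814194*t^3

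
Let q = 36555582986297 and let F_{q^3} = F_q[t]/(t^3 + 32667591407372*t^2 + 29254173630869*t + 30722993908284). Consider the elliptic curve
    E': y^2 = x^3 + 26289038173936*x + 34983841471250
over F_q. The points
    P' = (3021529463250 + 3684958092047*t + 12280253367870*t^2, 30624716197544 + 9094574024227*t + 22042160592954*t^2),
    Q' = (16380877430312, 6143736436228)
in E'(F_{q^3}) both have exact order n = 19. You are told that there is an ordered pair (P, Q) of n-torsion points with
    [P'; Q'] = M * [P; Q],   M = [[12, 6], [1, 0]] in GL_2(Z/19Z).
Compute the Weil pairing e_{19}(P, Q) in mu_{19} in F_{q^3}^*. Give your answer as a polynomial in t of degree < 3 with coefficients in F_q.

1904804462978 + 30243291179756*t + 31121075258008*t^2

e_{19} is bilinear + alternating on E[19], so e_{19}(12*P + 6*Q, 1*P) = e_{19}(P,Q)^(12*0-6*1).
So e_{19}(P,Q) = e_{19}(P',Q')^{3}, since 13*3 = 1 mod 19.
n = 19 = (10011)_2 (5 bits, wt 3); accumulate f_{19,P'}(Q'+S)/f_{19,P'}(S) along the 4-step ladder.
So e_{19}(P',Q') = 15892671882635 + 11137525955560*t + 13172913277228*t^2.
Finally e_{19}(P,Q) = 1904804462978 + 30243291179756*t + 31121075258008*t^2.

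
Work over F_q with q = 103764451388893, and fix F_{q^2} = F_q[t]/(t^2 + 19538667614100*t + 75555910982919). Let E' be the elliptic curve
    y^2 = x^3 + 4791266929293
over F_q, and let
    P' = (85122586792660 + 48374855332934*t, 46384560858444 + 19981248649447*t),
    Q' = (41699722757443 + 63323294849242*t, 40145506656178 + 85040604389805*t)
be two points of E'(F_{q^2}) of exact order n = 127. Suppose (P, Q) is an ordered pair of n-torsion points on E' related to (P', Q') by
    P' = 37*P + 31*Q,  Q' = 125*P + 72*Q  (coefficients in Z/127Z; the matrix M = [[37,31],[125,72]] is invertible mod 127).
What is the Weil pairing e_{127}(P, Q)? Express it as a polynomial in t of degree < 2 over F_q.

Since e_{127}(P,P)=e_{127}(Q,Q)=1 and e_{127}(Q,P)=e_{127}(P,Q)^{-1}, expanding e_{127}(37*P + 31*Q,125*P + 72*Q) leaves e(P,Q)^det(M).
Inverting 59 mod 127: 28. Thus e_{127}(P,Q) = e(P',Q')^{28}.
Run Miller on y^2=x^3+4791266929293 over F_{103764451388893}: ladder 1111111 (7 bits); e = f_P(D_Q)/f_Q(D_P).
f_P(D_Q)/f_Q(D_P) = 59888325849179 + 86805205269406*t.
Thus e_{127}(P,Q) = 68047402024616 + 8708559380987*t.

68047402024616 + 8708559380987*t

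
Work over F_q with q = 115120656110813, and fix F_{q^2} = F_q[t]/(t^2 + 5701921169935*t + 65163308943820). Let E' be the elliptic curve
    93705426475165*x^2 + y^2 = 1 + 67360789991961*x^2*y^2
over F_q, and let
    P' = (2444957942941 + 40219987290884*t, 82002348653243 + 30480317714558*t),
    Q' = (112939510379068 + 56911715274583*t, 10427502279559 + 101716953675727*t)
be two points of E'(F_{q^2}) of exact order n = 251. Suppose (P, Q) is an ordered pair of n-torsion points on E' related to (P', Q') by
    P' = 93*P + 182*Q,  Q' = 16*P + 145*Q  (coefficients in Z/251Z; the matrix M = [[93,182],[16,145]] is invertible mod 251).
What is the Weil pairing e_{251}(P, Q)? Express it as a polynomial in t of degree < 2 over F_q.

e_{251}(aP+bQ,cP+dQ) = e_{251}(P,Q)^(ad-bc); with (a,b,c,d)=(93,182,16,145) this gives the det-251 law.
Inverting 31 mod 251: 81. Thus e_{251}(P,Q) = e(P',Q')^{81}.
Edwards a_E,d_E -> Montgomery A=11353694610672,B=107306645345771 -> Weierstrass 84543889902087,69741631095817 via alpha=103591473485063,beta=6586159120801.
8-bit Miller (11111011) on E'/F_{115120656110813} with a'=84543889902087, b'=69741631095817: accumulate tangent/chord ratios at Q'+S and P'+S'.
Result: e(P',Q') = 53166886687544 + 91545499312849*t.
e_{251}(P,Q) = (53166886687544 + 91545499312849*t)^{81} = 98645313060790 + 11742449065759*t.

98645313060790 + 11742449065759*t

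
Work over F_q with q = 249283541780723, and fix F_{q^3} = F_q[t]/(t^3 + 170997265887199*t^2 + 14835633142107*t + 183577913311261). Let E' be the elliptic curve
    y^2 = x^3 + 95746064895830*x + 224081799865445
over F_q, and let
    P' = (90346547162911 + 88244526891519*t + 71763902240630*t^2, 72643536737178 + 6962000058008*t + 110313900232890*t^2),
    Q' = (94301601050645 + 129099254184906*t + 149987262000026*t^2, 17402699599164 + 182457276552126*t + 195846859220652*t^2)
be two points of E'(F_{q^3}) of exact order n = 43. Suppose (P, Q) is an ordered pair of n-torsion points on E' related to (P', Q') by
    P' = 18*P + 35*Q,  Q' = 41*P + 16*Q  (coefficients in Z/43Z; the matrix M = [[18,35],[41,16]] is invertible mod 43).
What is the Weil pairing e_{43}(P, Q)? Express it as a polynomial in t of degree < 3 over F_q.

e_{43} is bilinear + alternating on E[43], so e_{43}(18*P + 35*Q, 41*P + 16*Q) = e_{43}(P,Q)^(18*16-35*41).
det M = 18*16 - 35*41 = -1147 = 14 (mod 43); 14^{-1} = 40 (mod 43).
Run Miller on y^2=x^3+95746064895830*x+224081799865445 over F_{249283541780723}: ladder 101011 (6 bits); e = f_P(D_Q)/f_Q(D_P).
Miller gives e_{43}(P',Q') = 77426248091230 + 75991634628493*t + 30602671502157*t^2 in F_{249283541780723^3}.
e_{43}(P,Q) = (77426248091230 + 75991634628493*t + 30602671502157*t^2)^{40} = 59931724400028 + 2422729145798*t + 30689362705812*t^2.

59931724400028 + 2422729145798*t + 30689362705812*t^2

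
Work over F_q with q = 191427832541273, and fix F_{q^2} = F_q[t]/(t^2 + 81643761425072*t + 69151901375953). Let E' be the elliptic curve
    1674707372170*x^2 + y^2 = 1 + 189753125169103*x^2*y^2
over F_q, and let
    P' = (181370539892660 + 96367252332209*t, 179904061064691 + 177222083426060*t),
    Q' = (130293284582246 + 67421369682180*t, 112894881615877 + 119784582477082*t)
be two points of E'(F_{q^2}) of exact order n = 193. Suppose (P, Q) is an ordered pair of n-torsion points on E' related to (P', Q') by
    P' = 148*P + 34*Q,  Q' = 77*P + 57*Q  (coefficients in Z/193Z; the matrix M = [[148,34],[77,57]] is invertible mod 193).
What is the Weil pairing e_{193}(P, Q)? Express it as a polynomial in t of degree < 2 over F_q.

Alternating bilinearity on E[193] (values in mu_{193} in F_{191427832541273^2}) gives e(P',Q') = e(P,Q)^det(M).
148*57 - 34*77 = 5818; reduced mod 193: det = 28, inverse 131.
Edwards a_E,d_E -> Montgomery A=0,B=37574958593397 -> Weierstrass 182520207600179,0 via alpha=0,beta=837353686085.
Double-and-add over 11000001: 8-1 doublings, 3-1 additions; each step l_{T,T}/v_{2T} or l_{T,P'}/v at Q'+S for random S.
f_P(D_Q)/f_Q(D_P) = 57107295522043 + 122750295879899*t.
Raise to 131: e(P,Q) = 32184607460087 + 2664490445856*t in mu_{193}.

32184607460087 + 2664490445856*t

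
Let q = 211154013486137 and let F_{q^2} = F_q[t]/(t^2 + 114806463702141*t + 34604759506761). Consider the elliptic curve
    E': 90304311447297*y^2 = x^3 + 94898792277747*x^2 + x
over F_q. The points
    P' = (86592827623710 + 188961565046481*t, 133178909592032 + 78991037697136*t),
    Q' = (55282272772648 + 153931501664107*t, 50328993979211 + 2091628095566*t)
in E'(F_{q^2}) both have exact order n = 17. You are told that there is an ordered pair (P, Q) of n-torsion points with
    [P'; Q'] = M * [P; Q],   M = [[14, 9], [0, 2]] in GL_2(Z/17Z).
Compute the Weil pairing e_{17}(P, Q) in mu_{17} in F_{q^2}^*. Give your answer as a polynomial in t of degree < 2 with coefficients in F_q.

Since e_{17}(P,P)=e_{17}(Q,Q)=1 and e_{17}(Q,P)=e_{17}(P,Q)^{-1}, expanding e_{17}(14*P + 9*Q,2*Q) leaves e(P,Q)^det(M).
So e_{17}(P,Q) = e_{17}(P',Q')^{14}, since 11*14 = 1 mod 17.
Montgomery->Weierstrass: x_W = 13852687639228*x+119563710608543, y_W=13852687639228*y on F_{211154013486137}; lands on y^2=x^3+209722792738877*x+124922092048870.
Miller loop for e_{17} over F_{211154013486137^2}: bits of 17 = 10001; 4 double steps + 1 add steps, l/v at each.
Miller gives e_{17}(P',Q') = 154770597014426 + 127416962106316*t in F_{211154013486137^2}.
Finally e_{17}(P,Q) = 190193353961189 + 16825177116032*t.

190193353961189 + 16825177116032*t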